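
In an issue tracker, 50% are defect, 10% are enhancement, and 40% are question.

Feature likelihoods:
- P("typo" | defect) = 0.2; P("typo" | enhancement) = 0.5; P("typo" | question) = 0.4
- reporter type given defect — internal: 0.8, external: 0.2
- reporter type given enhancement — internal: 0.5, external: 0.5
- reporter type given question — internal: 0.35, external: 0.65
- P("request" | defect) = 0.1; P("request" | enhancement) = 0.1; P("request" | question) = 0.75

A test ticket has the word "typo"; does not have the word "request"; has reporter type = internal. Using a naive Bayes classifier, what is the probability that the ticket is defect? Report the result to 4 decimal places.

defect: 0.5 × 0.2 × 0.8 × (1−0.1) = 0.072
enhancement: 0.1 × 0.5 × 0.5 × (1−0.1) = 0.0225
question: 0.4 × 0.4 × 0.35 × (1−0.75) = 0.014
P(defect | x) = 0.072 / 0.1085 ≈ 0.6636

0.6636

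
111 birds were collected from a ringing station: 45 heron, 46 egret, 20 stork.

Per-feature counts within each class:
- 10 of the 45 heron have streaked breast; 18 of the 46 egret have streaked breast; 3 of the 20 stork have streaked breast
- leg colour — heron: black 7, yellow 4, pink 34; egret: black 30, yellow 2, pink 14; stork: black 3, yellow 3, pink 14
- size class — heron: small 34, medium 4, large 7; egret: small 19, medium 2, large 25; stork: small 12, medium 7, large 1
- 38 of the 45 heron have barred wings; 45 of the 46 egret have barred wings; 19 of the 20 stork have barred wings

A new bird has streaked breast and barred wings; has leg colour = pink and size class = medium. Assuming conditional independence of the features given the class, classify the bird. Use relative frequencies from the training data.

heron: (45/111) × (10/45) × (34/45) × (4/45) × (38/45) ≈ 0.00510931
egret: (46/111) × (18/46) × (14/46) × (2/46) × (45/46) ≈ 0.00209916
stork: (20/111) × (3/20) × (14/20) × (7/20) × (19/20) ≈ 0.00629054
Highest score → stork.

stork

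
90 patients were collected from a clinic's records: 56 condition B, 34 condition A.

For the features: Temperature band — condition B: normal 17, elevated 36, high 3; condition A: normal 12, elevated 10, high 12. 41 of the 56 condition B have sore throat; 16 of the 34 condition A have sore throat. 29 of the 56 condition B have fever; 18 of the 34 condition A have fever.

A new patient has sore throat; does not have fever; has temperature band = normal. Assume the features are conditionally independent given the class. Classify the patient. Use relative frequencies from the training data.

condition B

condition B: (56/90) × (17/56) × (41/56) × (27/56) ≈ 0.0666773
condition A: (34/90) × (12/34) × (16/34) × (16/34) ≈ 0.0295271
Highest score → condition B.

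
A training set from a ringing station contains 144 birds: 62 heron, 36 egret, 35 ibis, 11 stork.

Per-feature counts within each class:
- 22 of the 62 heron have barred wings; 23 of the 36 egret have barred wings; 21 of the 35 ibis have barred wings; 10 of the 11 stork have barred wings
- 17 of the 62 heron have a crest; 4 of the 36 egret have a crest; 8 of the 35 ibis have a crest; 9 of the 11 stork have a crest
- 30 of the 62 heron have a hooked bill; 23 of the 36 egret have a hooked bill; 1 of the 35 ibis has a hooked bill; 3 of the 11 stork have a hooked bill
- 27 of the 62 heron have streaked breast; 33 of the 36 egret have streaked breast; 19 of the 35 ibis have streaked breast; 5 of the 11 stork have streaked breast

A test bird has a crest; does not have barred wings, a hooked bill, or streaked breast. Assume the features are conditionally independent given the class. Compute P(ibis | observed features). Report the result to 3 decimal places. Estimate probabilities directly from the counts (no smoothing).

heron: (62/144) × (40/62) × (17/62) × (32/62) × (35/62) ≈ 0.0221916
egret: (36/144) × (13/36) × (4/36) × (13/36) × (3/36) ≈ 0.000301855
ibis: (35/144) × (14/35) × (8/35) × (34/35) × (16/35) ≈ 0.00986848
stork: (11/144) × (1/11) × (9/11) × (8/11) × (6/11) ≈ 0.00225394
P(ibis | x) = 0.00986848 / 0.034615875 ≈ 0.285

0.285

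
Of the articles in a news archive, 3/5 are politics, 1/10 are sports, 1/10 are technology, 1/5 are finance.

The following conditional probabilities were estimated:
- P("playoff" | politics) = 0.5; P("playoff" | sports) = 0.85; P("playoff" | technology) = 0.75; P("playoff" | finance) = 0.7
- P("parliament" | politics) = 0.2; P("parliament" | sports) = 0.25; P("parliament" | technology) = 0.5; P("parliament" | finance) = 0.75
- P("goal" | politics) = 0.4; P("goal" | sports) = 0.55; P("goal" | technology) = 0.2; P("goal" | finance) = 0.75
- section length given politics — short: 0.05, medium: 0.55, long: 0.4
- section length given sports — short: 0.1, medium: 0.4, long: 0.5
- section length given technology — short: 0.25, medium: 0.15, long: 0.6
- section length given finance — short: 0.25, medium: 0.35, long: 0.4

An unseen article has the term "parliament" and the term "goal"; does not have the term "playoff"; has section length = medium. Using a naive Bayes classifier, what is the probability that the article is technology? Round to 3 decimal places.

politics: 0.6 × (1−0.5) × 0.2 × 0.4 × 0.55 = 0.0132
sports: 0.1 × (1−0.85) × 0.25 × 0.55 × 0.4 = 0.000825
technology: 0.1 × (1−0.75) × 0.5 × 0.2 × 0.15 = 0.000375
finance: 0.2 × (1−0.7) × 0.75 × 0.75 × 0.35 = 0.0118125
P(technology | x) = 0.000375 / 0.0262125 ≈ 0.014

0.014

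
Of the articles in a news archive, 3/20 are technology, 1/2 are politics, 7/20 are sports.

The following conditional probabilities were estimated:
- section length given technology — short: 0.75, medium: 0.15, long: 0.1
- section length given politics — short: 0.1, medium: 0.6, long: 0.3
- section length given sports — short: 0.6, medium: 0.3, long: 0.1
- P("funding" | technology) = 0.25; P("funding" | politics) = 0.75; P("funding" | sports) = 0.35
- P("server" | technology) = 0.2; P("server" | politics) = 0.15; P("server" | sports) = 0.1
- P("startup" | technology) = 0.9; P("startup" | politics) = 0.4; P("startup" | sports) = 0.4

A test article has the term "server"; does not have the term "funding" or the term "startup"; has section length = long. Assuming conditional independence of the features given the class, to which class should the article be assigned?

politics

technology: 0.15 × 0.1 × (1−0.25) × 0.2 × (1−0.9) = 0.000225
politics: 0.5 × 0.3 × (1−0.75) × 0.15 × (1−0.4) = 0.003375
sports: 0.35 × 0.1 × (1−0.35) × 0.1 × (1−0.4) = 0.001365
Highest score → politics.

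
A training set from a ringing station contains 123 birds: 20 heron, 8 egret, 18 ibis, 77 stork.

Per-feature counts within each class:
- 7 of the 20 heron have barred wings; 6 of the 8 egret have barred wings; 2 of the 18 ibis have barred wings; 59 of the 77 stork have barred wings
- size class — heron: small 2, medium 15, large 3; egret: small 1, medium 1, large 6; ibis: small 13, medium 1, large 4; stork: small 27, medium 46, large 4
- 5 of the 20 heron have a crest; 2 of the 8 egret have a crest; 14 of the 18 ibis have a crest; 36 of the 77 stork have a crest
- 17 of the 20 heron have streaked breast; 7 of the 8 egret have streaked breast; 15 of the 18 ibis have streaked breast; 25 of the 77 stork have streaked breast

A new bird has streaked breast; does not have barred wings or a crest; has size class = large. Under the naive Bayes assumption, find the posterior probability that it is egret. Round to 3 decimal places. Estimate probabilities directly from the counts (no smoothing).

heron: (20/123) × (13/20) × (3/20) × (15/20) × (17/20) ≈ 0.0101067
egret: (8/123) × (2/8) × (6/8) × (6/8) × (7/8) ≈ 0.00800305
ibis: (18/123) × (16/18) × (4/18) × (4/18) × (15/18) ≈ 0.00535314
stork: (77/123) × (18/77) × (4/77) × (41/77) × (25/77) ≈ 0.00131425
P(egret | x) = 0.00800305 / 0.02477714 ≈ 0.323

0.323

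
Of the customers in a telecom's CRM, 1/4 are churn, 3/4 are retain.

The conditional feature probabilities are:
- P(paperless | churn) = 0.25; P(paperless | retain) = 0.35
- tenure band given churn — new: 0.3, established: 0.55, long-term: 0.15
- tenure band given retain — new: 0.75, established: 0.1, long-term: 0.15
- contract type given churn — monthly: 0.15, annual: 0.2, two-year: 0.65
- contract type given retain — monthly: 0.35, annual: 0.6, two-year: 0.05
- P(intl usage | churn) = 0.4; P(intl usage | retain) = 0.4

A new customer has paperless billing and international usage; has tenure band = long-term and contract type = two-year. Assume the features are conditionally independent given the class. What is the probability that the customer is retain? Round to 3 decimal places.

churn: 0.25 × 0.25 × 0.15 × 0.65 × 0.4 = 0.0024375
retain: 0.75 × 0.35 × 0.15 × 0.05 × 0.4 = 0.0007875
P(retain | x) = 0.0007875 / 0.003225 ≈ 0.244

0.244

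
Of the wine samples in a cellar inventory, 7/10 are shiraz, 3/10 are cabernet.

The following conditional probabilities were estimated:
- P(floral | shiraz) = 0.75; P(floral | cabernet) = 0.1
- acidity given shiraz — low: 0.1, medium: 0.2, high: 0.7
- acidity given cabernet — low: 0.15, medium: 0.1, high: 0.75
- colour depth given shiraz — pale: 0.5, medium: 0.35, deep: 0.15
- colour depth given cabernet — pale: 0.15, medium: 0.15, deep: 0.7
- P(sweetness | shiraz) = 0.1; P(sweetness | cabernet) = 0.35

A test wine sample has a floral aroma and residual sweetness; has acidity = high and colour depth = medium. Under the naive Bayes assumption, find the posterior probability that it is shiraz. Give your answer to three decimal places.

shiraz: 0.7 × 0.75 × 0.7 × 0.35 × 0.1 = 0.0128625
cabernet: 0.3 × 0.1 × 0.75 × 0.15 × 0.35 = 0.00118125
P(shiraz | x) = 0.0128625 / 0.01404375 ≈ 0.916

0.916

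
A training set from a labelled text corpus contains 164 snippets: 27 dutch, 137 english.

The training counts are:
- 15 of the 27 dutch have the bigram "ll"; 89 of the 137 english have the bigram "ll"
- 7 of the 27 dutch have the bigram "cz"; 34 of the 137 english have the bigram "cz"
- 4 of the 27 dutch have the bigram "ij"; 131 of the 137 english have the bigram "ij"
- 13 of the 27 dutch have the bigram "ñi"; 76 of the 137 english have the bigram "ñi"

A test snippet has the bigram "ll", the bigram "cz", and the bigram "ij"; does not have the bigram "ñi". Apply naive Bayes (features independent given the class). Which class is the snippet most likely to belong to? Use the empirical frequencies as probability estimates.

dutch: (27/164) × (15/27) × (7/27) × (4/27) × (14/27) ≈ 0.00182155
english: (137/164) × (89/137) × (34/137) × (131/137) × (61/137) ≈ 0.0573409
Highest score → english.

english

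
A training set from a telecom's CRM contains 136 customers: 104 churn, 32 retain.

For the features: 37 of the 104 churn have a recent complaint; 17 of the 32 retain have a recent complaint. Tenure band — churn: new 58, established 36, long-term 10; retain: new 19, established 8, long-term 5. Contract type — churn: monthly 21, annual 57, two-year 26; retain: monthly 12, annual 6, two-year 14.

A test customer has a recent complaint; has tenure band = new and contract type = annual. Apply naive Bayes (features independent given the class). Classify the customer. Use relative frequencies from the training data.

churn

churn: (104/136) × (37/104) × (58/104) × (57/104) ≈ 0.083157
retain: (32/136) × (17/32) × (19/32) × (6/32) = 0.013916015625
Highest score → churn.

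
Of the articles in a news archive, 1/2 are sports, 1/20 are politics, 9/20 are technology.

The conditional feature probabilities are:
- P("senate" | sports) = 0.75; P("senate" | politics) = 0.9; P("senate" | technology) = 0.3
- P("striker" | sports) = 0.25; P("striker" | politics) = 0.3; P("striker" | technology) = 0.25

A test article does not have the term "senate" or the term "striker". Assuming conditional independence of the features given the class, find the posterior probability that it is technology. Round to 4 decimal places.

sports: 0.5 × (1−0.75) × (1−0.25) = 0.09375
politics: 0.05 × (1−0.9) × (1−0.3) = 0.0035
technology: 0.45 × (1−0.3) × (1−0.25) = 0.23625
P(technology | x) = 0.23625 / 0.3335 ≈ 0.7084

0.7084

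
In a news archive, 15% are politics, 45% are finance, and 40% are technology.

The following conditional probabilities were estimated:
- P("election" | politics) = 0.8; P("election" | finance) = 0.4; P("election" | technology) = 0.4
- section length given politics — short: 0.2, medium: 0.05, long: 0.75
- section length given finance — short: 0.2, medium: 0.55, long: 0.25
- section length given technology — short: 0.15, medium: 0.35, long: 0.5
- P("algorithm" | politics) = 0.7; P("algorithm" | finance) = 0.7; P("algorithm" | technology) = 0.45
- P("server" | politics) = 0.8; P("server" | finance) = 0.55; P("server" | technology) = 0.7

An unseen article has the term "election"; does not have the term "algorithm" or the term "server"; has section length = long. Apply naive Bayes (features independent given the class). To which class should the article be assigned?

politics: 0.15 × 0.8 × 0.75 × (1−0.7) × (1−0.8) = 0.0054
finance: 0.45 × 0.4 × 0.25 × (1−0.7) × (1−0.55) = 0.006075
technology: 0.4 × 0.4 × 0.5 × (1−0.45) × (1−0.7) = 0.0132
Highest score → technology.

technology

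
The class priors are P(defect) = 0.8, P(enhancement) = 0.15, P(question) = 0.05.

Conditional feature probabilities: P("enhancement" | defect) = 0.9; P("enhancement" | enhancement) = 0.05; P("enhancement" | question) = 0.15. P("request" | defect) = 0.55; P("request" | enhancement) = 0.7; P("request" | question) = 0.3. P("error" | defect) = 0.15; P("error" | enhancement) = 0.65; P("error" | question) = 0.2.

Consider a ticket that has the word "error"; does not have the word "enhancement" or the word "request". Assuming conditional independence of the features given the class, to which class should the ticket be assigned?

enhancement

defect: 0.8 × (1−0.9) × (1−0.55) × 0.15 = 0.0054
enhancement: 0.15 × (1−0.05) × (1−0.7) × 0.65 = 0.0277875
question: 0.05 × (1−0.15) × (1−0.3) × 0.2 = 0.00595
Highest score → enhancement.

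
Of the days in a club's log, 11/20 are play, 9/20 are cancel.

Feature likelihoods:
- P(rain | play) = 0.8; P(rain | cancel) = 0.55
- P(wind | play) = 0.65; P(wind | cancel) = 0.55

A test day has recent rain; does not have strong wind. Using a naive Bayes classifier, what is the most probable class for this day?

play: 0.55 × 0.8 × (1−0.65) = 0.154
cancel: 0.45 × 0.55 × (1−0.55) = 0.111375
Highest score → play.

play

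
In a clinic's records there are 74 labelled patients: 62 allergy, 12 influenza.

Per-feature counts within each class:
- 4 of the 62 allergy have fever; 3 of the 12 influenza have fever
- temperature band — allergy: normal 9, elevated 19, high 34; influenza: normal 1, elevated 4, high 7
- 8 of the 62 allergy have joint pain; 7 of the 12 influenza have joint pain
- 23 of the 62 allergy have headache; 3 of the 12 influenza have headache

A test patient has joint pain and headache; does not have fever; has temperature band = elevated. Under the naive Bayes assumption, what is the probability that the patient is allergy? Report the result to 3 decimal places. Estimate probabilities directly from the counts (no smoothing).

0.660

allergy: (62/74) × (58/62) × (19/62) × (8/62) × (23/62) ≈ 0.0114972
influenza: (12/74) × (9/12) × (4/12) × (7/12) × (3/12) ≈ 0.00591216
P(allergy | x) = 0.0114972 / 0.01740936 ≈ 0.660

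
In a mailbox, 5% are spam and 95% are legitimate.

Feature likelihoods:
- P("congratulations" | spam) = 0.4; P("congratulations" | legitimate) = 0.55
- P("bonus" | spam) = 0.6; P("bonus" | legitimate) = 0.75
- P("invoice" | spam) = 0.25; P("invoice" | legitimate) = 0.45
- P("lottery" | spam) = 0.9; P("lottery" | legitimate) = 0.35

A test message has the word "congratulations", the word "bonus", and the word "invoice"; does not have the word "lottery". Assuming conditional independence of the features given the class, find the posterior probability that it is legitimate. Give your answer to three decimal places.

0.997

spam: 0.05 × 0.4 × 0.6 × 0.25 × (1−0.9) = 0.0003
legitimate: 0.95 × 0.55 × 0.75 × 0.45 × (1−0.35) = 0.1146234375
P(legitimate | x) = 0.1146234375 / 0.1149234375 ≈ 0.997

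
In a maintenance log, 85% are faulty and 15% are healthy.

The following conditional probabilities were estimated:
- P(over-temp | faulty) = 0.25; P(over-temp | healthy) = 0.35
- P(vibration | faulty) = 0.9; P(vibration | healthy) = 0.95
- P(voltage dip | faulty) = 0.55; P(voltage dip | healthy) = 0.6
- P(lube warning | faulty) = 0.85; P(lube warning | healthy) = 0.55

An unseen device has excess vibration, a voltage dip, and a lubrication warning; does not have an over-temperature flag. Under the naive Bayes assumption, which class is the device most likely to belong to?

faulty: 0.85 × (1−0.25) × 0.9 × 0.55 × 0.85 = 0.268228125
healthy: 0.15 × (1−0.35) × 0.95 × 0.6 × 0.55 = 0.03056625
Highest score → faulty.

faulty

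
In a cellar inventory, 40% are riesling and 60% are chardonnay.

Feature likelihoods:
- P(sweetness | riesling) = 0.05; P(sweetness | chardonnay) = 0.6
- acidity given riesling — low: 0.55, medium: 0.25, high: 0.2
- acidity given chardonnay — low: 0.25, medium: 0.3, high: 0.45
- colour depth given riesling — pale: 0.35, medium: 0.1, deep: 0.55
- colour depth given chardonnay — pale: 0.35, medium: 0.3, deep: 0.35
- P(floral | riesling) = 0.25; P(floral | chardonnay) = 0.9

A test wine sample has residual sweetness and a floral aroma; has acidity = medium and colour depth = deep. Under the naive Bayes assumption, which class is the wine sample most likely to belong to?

riesling: 0.4 × 0.05 × 0.25 × 0.55 × 0.25 = 0.0006875
chardonnay: 0.6 × 0.6 × 0.3 × 0.35 × 0.9 = 0.03402
Highest score → chardonnay.

chardonnay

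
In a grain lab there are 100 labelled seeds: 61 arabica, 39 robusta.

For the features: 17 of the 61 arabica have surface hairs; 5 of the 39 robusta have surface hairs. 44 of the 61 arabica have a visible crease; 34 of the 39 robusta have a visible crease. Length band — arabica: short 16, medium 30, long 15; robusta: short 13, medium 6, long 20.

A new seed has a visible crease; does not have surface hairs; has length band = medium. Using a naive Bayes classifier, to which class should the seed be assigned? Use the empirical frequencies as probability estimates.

arabica

arabica: (61/100) × (44/61) × (44/61) × (30/61) ≈ 0.156087
robusta: (39/100) × (34/39) × (34/39) × (6/39) ≈ 0.0456016
Highest score → arabica.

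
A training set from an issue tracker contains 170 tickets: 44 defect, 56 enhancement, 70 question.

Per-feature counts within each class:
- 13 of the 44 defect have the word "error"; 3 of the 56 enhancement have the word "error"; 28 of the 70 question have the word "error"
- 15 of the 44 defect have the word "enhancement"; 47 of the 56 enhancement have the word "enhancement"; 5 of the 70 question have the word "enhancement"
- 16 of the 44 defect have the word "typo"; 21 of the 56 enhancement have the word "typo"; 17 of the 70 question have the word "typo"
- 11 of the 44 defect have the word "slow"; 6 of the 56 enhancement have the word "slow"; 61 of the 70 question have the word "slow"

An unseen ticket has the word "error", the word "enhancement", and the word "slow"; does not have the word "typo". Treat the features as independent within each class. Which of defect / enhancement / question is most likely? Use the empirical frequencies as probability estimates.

defect: (44/170) × (13/44) × (15/44) × (28/44) × (11/44) ≈ 0.00414742
enhancement: (56/170) × (3/56) × (47/56) × (35/56) × (6/56) ≈ 0.000991803
question: (70/170) × (28/70) × (5/70) × (53/70) × (61/70) ≈ 0.0077623
Highest score → question.

question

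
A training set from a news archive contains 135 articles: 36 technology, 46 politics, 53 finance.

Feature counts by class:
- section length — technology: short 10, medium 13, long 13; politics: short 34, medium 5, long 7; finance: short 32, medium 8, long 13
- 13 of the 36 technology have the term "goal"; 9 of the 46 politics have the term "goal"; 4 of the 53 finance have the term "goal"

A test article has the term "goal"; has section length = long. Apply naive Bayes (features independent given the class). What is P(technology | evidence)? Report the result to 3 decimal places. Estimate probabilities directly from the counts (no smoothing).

0.666

technology: (36/135) × (13/36) × (13/36) ≈ 0.0347737
politics: (46/135) × (7/46) × (9/46) ≈ 0.0101449
finance: (53/135) × (13/53) × (4/53) ≈ 0.00726765
P(technology | x) = 0.0347737 / 0.05218625 ≈ 0.666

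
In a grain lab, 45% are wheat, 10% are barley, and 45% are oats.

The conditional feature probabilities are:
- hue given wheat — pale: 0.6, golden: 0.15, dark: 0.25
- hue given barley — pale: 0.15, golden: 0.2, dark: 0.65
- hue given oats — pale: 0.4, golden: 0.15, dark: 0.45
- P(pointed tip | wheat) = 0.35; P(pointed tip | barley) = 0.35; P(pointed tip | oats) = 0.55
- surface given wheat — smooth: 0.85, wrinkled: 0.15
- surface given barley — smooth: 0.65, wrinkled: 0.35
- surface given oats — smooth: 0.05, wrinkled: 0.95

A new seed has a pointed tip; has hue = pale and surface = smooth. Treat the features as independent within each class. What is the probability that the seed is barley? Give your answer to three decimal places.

wheat: 0.45 × 0.6 × 0.35 × 0.85 = 0.080325
barley: 0.1 × 0.15 × 0.35 × 0.65 = 0.0034125
oats: 0.45 × 0.4 × 0.55 × 0.05 = 0.00495
P(barley | x) = 0.0034125 / 0.0886875 ≈ 0.038

0.038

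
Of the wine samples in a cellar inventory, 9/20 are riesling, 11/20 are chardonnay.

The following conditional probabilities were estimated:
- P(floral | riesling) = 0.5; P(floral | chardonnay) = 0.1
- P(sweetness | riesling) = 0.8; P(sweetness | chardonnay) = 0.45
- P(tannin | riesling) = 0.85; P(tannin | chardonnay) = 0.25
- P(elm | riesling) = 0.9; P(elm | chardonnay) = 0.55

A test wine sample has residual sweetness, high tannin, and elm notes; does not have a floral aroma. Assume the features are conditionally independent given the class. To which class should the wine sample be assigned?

riesling

riesling: 0.45 × (1−0.5) × 0.8 × 0.85 × 0.9 = 0.1377
chardonnay: 0.55 × (1−0.1) × 0.45 × 0.25 × 0.55 = 0.030628125
Highest score → riesling.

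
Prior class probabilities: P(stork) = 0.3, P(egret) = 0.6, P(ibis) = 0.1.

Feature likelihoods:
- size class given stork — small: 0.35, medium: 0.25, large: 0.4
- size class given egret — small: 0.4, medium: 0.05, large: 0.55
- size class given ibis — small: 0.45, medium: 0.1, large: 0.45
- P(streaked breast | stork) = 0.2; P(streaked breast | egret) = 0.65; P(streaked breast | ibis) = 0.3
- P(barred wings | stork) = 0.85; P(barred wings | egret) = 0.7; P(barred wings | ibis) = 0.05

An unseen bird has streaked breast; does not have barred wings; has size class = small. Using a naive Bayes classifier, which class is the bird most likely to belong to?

egret

stork: 0.3 × 0.35 × 0.2 × (1−0.85) = 0.00315
egret: 0.6 × 0.4 × 0.65 × (1−0.7) = 0.0468
ibis: 0.1 × 0.45 × 0.3 × (1−0.05) = 0.012825
Highest score → egret.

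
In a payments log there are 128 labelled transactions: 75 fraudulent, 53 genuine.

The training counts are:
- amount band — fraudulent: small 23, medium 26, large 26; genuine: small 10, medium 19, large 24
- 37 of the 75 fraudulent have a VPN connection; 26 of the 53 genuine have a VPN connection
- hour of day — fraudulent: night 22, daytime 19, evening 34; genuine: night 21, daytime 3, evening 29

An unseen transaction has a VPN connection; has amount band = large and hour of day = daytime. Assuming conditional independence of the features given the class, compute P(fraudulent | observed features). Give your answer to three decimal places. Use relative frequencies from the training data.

0.830

fraudulent: (75/128) × (26/75) × (37/75) × (19/75) ≈ 0.0253861
genuine: (53/128) × (24/53) × (26/53) × (3/53) ≈ 0.00520648
P(fraudulent | x) = 0.0253861 / 0.03059258 ≈ 0.830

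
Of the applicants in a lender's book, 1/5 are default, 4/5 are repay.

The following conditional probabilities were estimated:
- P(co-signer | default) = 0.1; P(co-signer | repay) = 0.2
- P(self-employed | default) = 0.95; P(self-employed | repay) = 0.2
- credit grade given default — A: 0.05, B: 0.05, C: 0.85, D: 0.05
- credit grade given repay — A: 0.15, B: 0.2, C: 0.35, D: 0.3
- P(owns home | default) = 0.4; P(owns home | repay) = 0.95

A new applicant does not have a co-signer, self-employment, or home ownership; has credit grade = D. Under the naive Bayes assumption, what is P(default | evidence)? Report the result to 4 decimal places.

default: 0.2 × (1−0.1) × (1−0.95) × 0.05 × (1−0.4) = 0.00027
repay: 0.8 × (1−0.2) × (1−0.2) × 0.3 × (1−0.95) = 0.00768
P(default | x) = 0.00027 / 0.00795 ≈ 0.0340

0.0340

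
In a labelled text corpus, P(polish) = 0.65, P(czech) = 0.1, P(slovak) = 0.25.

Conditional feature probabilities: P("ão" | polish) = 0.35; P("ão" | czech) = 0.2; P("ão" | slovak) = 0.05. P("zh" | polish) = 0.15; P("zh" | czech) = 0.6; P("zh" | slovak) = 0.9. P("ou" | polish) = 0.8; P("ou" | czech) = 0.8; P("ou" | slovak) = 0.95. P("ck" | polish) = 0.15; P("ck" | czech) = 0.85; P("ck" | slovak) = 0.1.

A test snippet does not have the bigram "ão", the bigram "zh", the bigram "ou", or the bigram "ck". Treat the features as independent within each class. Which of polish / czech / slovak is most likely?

polish: 0.65 × (1−0.35) × (1−0.15) × (1−0.8) × (1−0.15) = 0.06105125
czech: 0.1 × (1−0.2) × (1−0.6) × (1−0.8) × (1−0.85) = 0.00096
slovak: 0.25 × (1−0.05) × (1−0.9) × (1−0.95) × (1−0.1) = 0.00106875
Highest score → polish.

polish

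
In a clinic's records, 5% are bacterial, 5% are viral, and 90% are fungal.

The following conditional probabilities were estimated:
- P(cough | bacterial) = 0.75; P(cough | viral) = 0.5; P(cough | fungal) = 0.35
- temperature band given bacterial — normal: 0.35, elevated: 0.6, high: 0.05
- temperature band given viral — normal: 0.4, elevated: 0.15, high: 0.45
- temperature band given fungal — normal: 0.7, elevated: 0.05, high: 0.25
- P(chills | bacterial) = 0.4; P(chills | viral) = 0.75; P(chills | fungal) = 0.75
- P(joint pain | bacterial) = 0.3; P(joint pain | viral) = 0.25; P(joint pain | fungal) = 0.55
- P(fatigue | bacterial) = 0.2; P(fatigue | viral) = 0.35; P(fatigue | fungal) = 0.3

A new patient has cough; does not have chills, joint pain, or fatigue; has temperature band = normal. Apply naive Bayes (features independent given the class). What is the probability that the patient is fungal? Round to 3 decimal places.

0.755

bacterial: 0.05 × 0.75 × 0.35 × (1−0.4) × (1−0.3) × (1−0.2) = 0.00441
viral: 0.05 × 0.5 × 0.4 × (1−0.75) × (1−0.25) × (1−0.35) = 0.00121875
fungal: 0.9 × 0.35 × 0.7 × (1−0.75) × (1−0.55) × (1−0.3) = 0.017364375
P(fungal | x) = 0.017364375 / 0.022993125 ≈ 0.755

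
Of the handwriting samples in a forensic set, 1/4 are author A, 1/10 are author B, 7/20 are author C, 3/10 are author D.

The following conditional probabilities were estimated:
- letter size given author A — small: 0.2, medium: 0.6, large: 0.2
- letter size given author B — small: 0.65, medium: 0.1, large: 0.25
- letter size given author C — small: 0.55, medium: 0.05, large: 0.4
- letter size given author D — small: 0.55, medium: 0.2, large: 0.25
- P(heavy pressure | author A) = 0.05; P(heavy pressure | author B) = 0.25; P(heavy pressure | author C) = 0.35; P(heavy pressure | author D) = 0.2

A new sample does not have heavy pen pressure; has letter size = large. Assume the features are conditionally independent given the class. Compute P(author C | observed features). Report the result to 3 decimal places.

author A: 0.25 × 0.2 × (1−0.05) = 0.0475
author B: 0.1 × 0.25 × (1−0.25) = 0.01875
author C: 0.35 × 0.4 × (1−0.35) = 0.091
author D: 0.3 × 0.25 × (1−0.2) = 0.06
P(author C | x) = 0.091 / 0.21725 ≈ 0.419

0.419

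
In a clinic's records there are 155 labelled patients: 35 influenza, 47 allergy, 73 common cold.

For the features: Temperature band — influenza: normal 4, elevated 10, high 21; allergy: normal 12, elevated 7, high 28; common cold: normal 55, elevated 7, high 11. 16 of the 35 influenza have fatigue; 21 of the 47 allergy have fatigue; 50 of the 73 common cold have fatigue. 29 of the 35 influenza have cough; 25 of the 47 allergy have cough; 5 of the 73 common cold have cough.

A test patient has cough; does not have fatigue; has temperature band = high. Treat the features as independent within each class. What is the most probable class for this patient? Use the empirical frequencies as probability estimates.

influenza

influenza: (35/155) × (21/35) × (19/35) × (29/35) ≈ 0.0609401
allergy: (47/155) × (28/47) × (26/47) × (25/47) ≈ 0.053155
common cold: (73/155) × (11/73) × (23/73) × (5/73) ≈ 0.00153149
Highest score → influenza.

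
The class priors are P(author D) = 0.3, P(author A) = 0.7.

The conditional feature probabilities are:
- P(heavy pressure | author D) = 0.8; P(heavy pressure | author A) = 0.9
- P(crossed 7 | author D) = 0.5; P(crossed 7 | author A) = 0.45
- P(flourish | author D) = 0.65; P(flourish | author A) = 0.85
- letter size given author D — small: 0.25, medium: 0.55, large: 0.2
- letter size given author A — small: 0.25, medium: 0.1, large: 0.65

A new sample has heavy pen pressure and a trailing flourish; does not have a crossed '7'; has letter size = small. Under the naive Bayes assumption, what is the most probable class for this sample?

author D: 0.3 × 0.8 × (1−0.5) × 0.65 × 0.25 = 0.0195
author A: 0.7 × 0.9 × (1−0.45) × 0.85 × 0.25 = 0.07363125
Highest score → author A.

author A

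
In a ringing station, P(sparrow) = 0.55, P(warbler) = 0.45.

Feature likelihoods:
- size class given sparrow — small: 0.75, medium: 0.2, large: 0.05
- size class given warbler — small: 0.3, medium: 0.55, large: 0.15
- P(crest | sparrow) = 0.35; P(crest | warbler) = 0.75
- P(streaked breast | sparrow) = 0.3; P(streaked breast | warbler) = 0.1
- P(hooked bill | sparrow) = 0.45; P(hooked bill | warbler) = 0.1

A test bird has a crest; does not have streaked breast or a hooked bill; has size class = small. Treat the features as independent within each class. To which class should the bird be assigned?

warbler

sparrow: 0.55 × 0.75 × 0.35 × (1−0.3) × (1−0.45) = 0.055584375
warbler: 0.45 × 0.3 × 0.75 × (1−0.1) × (1−0.1) = 0.0820125
Highest score → warbler.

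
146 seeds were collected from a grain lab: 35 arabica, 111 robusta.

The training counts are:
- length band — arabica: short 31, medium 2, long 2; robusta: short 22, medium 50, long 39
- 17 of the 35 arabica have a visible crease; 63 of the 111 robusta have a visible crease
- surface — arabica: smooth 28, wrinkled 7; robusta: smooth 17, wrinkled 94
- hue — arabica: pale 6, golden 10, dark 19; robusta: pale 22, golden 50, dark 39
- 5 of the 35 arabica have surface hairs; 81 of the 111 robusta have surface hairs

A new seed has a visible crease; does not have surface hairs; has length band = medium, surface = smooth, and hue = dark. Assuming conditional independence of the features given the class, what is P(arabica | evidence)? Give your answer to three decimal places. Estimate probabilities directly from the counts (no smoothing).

arabica: (35/146) × (2/35) × (17/35) × (28/35) × (19/35) × (30/35) ≈ 0.00247678
robusta: (111/146) × (50/111) × (63/111) × (17/111) × (39/111) × (30/111) ≈ 0.00282684
P(arabica | x) = 0.00247678 / 0.00530362 ≈ 0.467

0.467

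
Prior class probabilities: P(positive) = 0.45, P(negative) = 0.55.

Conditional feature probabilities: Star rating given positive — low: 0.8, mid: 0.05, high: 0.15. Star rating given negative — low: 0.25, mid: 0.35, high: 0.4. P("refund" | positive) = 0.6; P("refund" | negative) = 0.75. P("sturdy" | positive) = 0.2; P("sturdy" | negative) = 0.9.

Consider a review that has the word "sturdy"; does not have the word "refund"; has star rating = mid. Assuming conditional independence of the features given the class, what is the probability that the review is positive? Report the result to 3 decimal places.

positive: 0.45 × 0.05 × (1−0.6) × 0.2 = 0.0018
negative: 0.55 × 0.35 × (1−0.75) × 0.9 = 0.0433125
P(positive | x) = 0.0018 / 0.0451125 ≈ 0.040

0.040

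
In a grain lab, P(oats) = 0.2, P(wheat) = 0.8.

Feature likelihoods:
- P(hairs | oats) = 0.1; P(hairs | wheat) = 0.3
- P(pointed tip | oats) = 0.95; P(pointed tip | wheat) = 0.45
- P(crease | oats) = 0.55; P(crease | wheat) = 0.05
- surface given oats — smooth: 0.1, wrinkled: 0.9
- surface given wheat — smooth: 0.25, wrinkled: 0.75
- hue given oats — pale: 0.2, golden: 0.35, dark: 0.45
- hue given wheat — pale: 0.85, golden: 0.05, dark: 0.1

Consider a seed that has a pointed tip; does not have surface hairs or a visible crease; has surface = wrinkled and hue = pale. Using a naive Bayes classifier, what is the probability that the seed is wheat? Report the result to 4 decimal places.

0.9168

oats: 0.2 × (1−0.1) × 0.95 × (1−0.55) × 0.9 × 0.2 = 0.013851
wheat: 0.8 × (1−0.3) × 0.45 × (1−0.05) × 0.75 × 0.85 = 0.1526175
P(wheat | x) = 0.1526175 / 0.1664685 ≈ 0.9168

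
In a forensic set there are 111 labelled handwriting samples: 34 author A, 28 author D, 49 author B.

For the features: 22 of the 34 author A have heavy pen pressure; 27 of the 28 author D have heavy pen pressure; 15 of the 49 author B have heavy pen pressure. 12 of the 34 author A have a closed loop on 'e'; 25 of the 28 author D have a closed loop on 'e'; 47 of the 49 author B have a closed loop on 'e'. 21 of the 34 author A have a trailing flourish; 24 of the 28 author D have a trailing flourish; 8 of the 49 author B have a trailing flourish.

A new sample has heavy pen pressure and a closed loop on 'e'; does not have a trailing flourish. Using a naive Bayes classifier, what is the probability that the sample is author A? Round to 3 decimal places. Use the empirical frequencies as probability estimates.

0.161

author A: (34/111) × (22/34) × (12/34) × (13/34) ≈ 0.0267465
author D: (28/111) × (27/28) × (25/28) × (4/28) ≈ 0.0310259
author B: (49/111) × (15/49) × (47/49) × (41/49) ≈ 0.108457
P(author A | x) = 0.0267465 / 0.1662294 ≈ 0.161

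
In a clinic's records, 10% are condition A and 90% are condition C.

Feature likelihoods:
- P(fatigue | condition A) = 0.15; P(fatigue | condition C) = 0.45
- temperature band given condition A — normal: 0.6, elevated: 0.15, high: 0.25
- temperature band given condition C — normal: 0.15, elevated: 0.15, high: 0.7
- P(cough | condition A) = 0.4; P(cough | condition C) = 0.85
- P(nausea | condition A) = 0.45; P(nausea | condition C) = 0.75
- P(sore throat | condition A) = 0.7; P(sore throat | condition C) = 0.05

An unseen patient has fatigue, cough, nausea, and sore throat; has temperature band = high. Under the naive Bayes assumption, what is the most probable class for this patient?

condition C

condition A: 0.1 × 0.15 × 0.25 × 0.4 × 0.45 × 0.7 = 0.0004725
condition C: 0.9 × 0.45 × 0.7 × 0.85 × 0.75 × 0.05 = 0.0090365625
Highest score → condition C.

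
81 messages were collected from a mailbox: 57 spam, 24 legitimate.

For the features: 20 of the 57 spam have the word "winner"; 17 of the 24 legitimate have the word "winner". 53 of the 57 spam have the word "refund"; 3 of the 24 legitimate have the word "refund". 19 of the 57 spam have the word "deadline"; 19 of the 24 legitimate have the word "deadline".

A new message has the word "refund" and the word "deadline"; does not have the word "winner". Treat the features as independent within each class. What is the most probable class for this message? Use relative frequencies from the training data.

spam: (57/81) × (37/57) × (53/57) × (19/57) ≈ 0.141578
legitimate: (24/81) × (7/24) × (3/24) × (19/24) ≈ 0.00855195
Highest score → spam.

spam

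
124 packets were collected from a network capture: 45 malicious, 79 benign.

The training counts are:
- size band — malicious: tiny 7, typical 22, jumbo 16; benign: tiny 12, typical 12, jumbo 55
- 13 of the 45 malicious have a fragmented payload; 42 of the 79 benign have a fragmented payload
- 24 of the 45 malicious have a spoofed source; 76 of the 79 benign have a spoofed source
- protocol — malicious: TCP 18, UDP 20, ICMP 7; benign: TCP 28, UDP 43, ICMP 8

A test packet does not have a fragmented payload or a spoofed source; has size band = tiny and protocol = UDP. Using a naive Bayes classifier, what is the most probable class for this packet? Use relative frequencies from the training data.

malicious

malicious: (45/124) × (7/45) × (32/45) × (21/45) × (20/45) ≈ 0.00832603
benign: (79/124) × (12/79) × (37/79) × (3/79) × (43/79) ≈ 0.000936849
Highest score → malicious.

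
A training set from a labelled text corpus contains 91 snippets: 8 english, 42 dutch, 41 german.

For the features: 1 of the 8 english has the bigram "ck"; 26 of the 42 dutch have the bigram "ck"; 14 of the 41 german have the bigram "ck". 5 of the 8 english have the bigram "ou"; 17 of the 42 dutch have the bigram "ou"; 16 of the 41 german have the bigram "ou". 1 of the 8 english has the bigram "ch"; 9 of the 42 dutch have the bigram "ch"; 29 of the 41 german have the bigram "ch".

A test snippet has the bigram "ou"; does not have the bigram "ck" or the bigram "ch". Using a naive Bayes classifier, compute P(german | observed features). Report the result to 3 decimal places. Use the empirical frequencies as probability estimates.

0.257

english: (8/91) × (7/8) × (5/8) × (7/8) ≈ 0.0420673
dutch: (42/91) × (16/42) × (17/42) × (33/42) ≈ 0.0559169
german: (41/91) × (27/41) × (16/41) × (12/41) ≈ 0.0338888
P(german | x) = 0.0338888 / 0.131873 ≈ 0.257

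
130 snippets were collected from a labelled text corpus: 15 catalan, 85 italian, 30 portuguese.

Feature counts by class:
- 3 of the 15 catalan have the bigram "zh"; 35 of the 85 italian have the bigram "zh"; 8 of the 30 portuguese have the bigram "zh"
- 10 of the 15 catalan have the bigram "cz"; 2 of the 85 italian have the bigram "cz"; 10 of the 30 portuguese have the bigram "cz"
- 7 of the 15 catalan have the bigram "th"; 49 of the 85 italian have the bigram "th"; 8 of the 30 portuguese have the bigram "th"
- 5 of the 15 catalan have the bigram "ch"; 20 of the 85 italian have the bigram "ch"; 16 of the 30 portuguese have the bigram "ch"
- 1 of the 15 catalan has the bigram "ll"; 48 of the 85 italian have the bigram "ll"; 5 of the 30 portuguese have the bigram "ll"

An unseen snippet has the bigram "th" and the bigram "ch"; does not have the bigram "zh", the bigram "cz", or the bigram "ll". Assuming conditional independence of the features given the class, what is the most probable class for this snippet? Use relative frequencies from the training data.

italian

catalan: (15/130) × (12/15) × (5/15) × (7/15) × (5/15) × (14/15) ≈ 0.00446724
italian: (85/130) × (50/85) × (83/85) × (49/85) × (20/85) × (37/85) ≈ 0.0221747
portuguese: (30/130) × (22/30) × (20/30) × (8/30) × (16/30) × (25/30) ≈ 0.0133713
Highest score → italian.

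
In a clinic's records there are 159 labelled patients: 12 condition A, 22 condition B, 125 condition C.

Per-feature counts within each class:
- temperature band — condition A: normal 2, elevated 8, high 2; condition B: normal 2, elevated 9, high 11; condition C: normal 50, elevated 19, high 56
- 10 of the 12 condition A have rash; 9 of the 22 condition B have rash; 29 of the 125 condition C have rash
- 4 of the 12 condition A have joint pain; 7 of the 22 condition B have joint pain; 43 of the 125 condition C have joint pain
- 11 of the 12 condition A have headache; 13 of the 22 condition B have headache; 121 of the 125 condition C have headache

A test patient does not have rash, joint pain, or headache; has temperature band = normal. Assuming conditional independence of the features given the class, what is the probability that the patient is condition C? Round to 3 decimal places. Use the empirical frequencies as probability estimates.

0.698

condition A: (12/159) × (2/12) × (2/12) × (8/12) × (1/12) ≈ 0.000116469
condition B: (22/159) × (2/22) × (13/22) × (15/22) × (9/22) ≈ 0.0020732
condition C: (125/159) × (50/125) × (96/125) × (82/125) × (4/125) ≈ 0.00506977
P(condition C | x) = 0.00506977 / 0.007259439 ≈ 0.698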